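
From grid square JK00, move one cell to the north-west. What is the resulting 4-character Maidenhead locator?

IK91

Longitude square 0; −1 → -1, wraps to 9, carry into field.
Longitude field J = 9; −1 → 8 = I.
Latitude square 0; +1 → 1.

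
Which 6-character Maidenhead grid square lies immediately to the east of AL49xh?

Longitude subsquare x = 23; +1 → 24, wraps to 0 = a, carry into square.
Longitude square 4; +1 → 5.
The latitude characters are unchanged.

AL59ah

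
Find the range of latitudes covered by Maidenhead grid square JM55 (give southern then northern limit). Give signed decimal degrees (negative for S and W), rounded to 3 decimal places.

35.000, 36.000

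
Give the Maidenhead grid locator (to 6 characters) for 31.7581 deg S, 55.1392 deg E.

LF78nf

Shift to the Maidenhead origin (180°W, 90°S): lon 235.1392, lat 58.2419.
Field: 235.1392/20 → 11 → L, 58.2419/10 → 5 → F; chars LF.
Square: 15.1392/2 → 7, 8.2419/1 → 8; chars 78.
Subsquare: 1.1392/0.0833333 → 13 → n, 0.2419/0.0416667 → 5 → f; chars nf.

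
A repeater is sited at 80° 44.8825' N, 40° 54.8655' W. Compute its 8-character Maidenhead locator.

Add 180° to longitude and 90° to latitude: 139.08558, 170.74804.
Field (20°×10°, letters A–R): 139.08558/20 → 6 → G, 170.74804/10 → 17 → R; chars GR.
Square (2°×1°, digits 0–9): 19.08558/2 → 9, 0.74804/1 → 0; chars 90.
Subsquare (5′×2.5′, letters a–x): 1.08558/0.0833333 → 13 → n, 0.74804/0.0416667 → 17 → r; chars nr.
Extended square (30″×15″, digits 0–9): 0.00224/0.00833333 → 0, 0.03971/0.00416667 → 9; chars 09.

GR90nr09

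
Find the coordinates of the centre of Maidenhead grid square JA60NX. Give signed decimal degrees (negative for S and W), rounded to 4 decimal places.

-89.0208, 13.1250

Field J=9, A=0: +9·20° lon, +0·10° lat → SW at lon 0°, lat -90°.
Square 6, 0: +6·2° lon, +0·1° lat → SW at lon 12°, lat -90°.
Subsquare n=13, x=23: +13·0.0833333° lon, +23·0.0416667° lat → SW at lon 13.0833°, lat -89.0417°.
Cell spans 0.0833333° lon × 0.0416667° lat. Centre is SW corner plus half of each.
latitude -89.0208, longitude 13.1250.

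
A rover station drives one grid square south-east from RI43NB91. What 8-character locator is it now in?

RI43ob00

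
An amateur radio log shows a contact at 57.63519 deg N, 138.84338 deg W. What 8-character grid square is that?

Shift to the Maidenhead origin (180°W, 90°S): lon 41.15662, lat 147.63519.
Field: 41.15662/20 → 2 → C, 147.63519/10 → 14 → O; chars CO.
Square: 1.15662/2 → 0, 7.63519/1 → 7; chars 07.
Subsquare: 1.15662/0.0833333 → 13 → n, 0.63519/0.0416667 → 15 → p; chars np.
Extended square: 0.07329/0.00833333 → 8, 0.01019/0.00416667 → 2; chars 82.

CO07np82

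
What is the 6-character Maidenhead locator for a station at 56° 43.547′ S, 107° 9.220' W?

DD63kg

Shift to the Maidenhead origin (180°W, 90°S): lon 72.8463, lat 33.2742.
Field: lon ⌊72.8463/20⌋ = 3 → D; lat ⌊33.2742/10⌋ = 3 → D.
Square: lon ⌊12.8463/2⌋ = 6; lat ⌊3.2742/1⌋ = 3.
Subsquare: lon ⌊0.8463/0.0833333⌋ = 10 → k; lat ⌊0.2742/0.0416667⌋ = 6 → g.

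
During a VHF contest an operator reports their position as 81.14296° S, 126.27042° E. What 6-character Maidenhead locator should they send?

PA38du

Add 180° to longitude and 90° to latitude: 306.2704, 8.8570.
Field: lon ⌊306.2704/20⌋ = 15 → P; lat ⌊8.8570/10⌋ = 0 → A.
Square: lon ⌊6.2704/2⌋ = 3; lat ⌊8.8570/1⌋ = 8.
Subsquare: lon ⌊0.2704/0.0833333⌋ = 3 → d; lat ⌊0.8570/0.0416667⌋ = 20 → u.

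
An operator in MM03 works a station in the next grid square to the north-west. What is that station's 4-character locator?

LM94

Longitude square 0; −1 → -1, wraps to 9, carry into field.
Longitude field M = 12; −1 → 11 = L.
Latitude square 3; +1 → 4.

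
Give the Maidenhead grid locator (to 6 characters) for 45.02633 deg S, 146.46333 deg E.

Offset from 180°W / 90°S: lon 326.4633°, lat 44.9737°.
Field: 326.4633/20 → 16 → Q, 44.9737/10 → 4 → E; chars QE.
Square: 6.4633/2 → 3, 4.9737/1 → 4; chars 34.
Subsquare: 0.4633/0.0833333 → 5 → f, 0.9737/0.0416667 → 23 → x; chars fx.

QE34fx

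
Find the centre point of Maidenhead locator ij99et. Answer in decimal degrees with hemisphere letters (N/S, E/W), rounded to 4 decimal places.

9.8125° N, 1.6250° W

Field I=8, J=9: +8·20° lon, +9·10° lat → SW at lon -20°, lat 0°.
Square 9, 9: +9·2° lon, +9·1° lat → SW at lon -2°, lat 9°.
Subsquare e=4, t=19: +4·0.0833333° lon, +19·0.0416667° lat → SW at lon -1.66667°, lat 9.79167°.
Cell spans 0.0833333° lon × 0.0416667° lat. Centre is SW corner plus half of each.
latitude 9.8125° N, longitude 1.6250° W.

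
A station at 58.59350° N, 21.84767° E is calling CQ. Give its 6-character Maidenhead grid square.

KO08wo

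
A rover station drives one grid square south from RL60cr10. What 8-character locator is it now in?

RL60cq19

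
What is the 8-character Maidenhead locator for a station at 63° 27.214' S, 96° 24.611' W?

EC16tn01

Shift to the Maidenhead origin (180°W, 90°S): lon 83.58982, lat 26.54643.
Field: 83.58982/20 → 4 → E, 26.54643/10 → 2 → C; chars EC.
Square: 3.58982/2 → 1, 6.54643/1 → 6; chars 16.
Subsquare: 1.58982/0.0833333 → 19 → t, 0.54643/0.0416667 → 13 → n; chars tn.
Extended square: 0.00648/0.00833333 → 0, 0.00477/0.00416667 → 1; chars 01.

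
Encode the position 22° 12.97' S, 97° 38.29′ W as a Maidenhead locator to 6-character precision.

EG17es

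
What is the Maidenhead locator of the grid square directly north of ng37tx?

Latitude subsquare x = 23; +1 → 24, wraps to 0 = a, carry into square.
Latitude square 7; +1 → 8.
The longitude characters are unchanged.

NG38ta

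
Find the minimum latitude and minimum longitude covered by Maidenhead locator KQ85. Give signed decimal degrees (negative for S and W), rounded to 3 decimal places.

75.000, 36.000

Field K=10, Q=16: +10·20° lon, +16·10° lat → SW at lon 20°, lat 70°.
Square 8, 5: +8·2° lon, +5·1° lat → SW at lon 36°, lat 75°.
latitude 75.000, longitude 36.000.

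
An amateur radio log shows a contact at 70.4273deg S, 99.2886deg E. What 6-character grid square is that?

NB99pn

Add 180° to longitude and 90° to latitude: 279.2886, 19.5727.
Field: 279.2886/20 → 13 → N, 19.5727/10 → 1 → B; chars NB.
Square: 19.2886/2 → 9, 9.5727/1 → 9; chars 99.
Subsquare: 1.2886/0.0833333 → 15 → p, 0.5727/0.0416667 → 13 → n; chars pn.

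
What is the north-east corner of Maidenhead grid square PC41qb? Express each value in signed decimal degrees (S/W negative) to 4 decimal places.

-68.9167, 129.4167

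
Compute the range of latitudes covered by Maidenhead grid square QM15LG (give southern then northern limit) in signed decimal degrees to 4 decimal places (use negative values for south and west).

Field Q=16, M=12: +16·20° lon, +12·10° lat → SW at lon 140°, lat 30°.
Square 1, 5: +1·2° lon, +5·1° lat → SW at lon 142°, lat 35°.
Subsquare l=11, g=6: +11·0.0833333° lon, +6·0.0416667° lat → SW at lon 142.917°, lat 35.25°.
Cell spans 0.0833333° lon × 0.0416667° lat.
south 35.2500, north 35.2917.

35.2500, 35.2917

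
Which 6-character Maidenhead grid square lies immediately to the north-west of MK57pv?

Longitude subsquare p = 15; −1 → 14 = o.
Latitude subsquare v = 21; +1 → 22 = w.

MK57ow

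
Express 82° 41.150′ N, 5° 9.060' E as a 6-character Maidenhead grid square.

Add 180° to longitude and 90° to latitude: 185.1510, 172.6858.
Field: 185.1510/20 → 9 → J, 172.6858/10 → 17 → R; chars JR.
Square: 5.1510/2 → 2, 2.6858/1 → 2; chars 22.
Subsquare: 1.1510/0.0833333 → 13 → n, 0.6858/0.0416667 → 16 → q; chars nq.

JR22nq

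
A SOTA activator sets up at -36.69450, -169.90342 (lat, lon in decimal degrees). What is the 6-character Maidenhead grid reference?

Shift to the Maidenhead origin (180°W, 90°S): lon 10.0966, lat 53.3055.
Field: 10.0966/20 → 0 → A, 53.3055/10 → 5 → F; chars AF.
Square: 10.0966/2 → 5, 3.3055/1 → 3; chars 53.
Subsquare: 0.0966/0.0833333 → 1 → b, 0.3055/0.0416667 → 7 → h; chars bh.

AF53bh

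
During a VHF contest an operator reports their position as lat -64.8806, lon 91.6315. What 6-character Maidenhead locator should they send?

Add 180° to longitude and 90° to latitude: 271.6315, 25.1194.
Field: 271.6315/20 → 13 → N, 25.1194/10 → 2 → C; chars NC.
Square: 11.6315/2 → 5, 5.1194/1 → 5; chars 55.
Subsquare: 1.6315/0.0833333 → 19 → t, 0.1194/0.0416667 → 2 → c; chars tc.

NC55tc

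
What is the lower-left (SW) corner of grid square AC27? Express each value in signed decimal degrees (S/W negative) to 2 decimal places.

-63.00, -176.00

Field A=0, C=2: +0·20° lon, +2·10° lat → SW at lon -180°, lat -70°.
Square 2, 7: +2·2° lon, +7·1° lat → SW at lon -176°, lat -63°.
latitude -63.00, longitude -176.00.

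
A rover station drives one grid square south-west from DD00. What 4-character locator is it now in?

CC99

Longitude square 0; −1 → -1, wraps to 9, carry into field.
Longitude field D = 3; −1 → 2 = C.
Latitude square 0; −1 → -1, wraps to 9, carry into field.
Latitude field D = 3; −1 → 2 = C.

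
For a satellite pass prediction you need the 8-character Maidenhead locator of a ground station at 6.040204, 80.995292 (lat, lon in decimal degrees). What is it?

Add 180° to longitude and 90° to latitude: 260.99529, 96.04020.
Field: 260.99529/20 → 13 → N, 96.04020/10 → 9 → J; chars NJ.
Square: 0.99529/2 → 0, 6.04020/1 → 6; chars 06.
Subsquare: 0.99529/0.0833333 → 11 → l, 0.04020/0.0416667 → 0 → a; chars la.
Extended square: 0.07863/0.00833333 → 9, 0.04020/0.00416667 → 9; chars 99.

NJ06la99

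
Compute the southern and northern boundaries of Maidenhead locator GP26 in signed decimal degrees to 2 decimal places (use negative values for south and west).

Field G=6, P=15: +6·20° lon, +15·10° lat → SW at lon -60°, lat 60°.
Square 2, 6: +2·2° lon, +6·1° lat → SW at lon -56°, lat 66°.
Cell spans 2° lon × 1° lat.
south 66.00, north 67.00.

66.00, 67.00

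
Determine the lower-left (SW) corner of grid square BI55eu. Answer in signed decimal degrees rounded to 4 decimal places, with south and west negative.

Field B=1, I=8: +1·20° lon, +8·10° lat → SW at lon -160°, lat -10°.
Square 5, 5: +5·2° lon, +5·1° lat → SW at lon -150°, lat -5°.
Subsquare e=4, u=20: +4·0.0833333° lon, +20·0.0416667° lat → SW at lon -149.667°, lat -4.16667°.
latitude -4.1667, longitude -149.6667.

-4.1667, -149.6667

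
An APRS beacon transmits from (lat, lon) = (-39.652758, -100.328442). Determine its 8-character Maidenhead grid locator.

DF90ui03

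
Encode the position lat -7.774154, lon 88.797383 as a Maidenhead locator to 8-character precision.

Offset from 180°W / 90°S: lon 268.79738°, lat 82.22585°.
Field: lon ⌊268.79738/20⌋ = 13 → N; lat ⌊82.22585/10⌋ = 8 → I.
Square: lon ⌊8.79738/2⌋ = 4; lat ⌊2.22585/1⌋ = 2.
Subsquare: lon ⌊0.79738/0.0833333⌋ = 9 → j; lat ⌊0.22585/0.0416667⌋ = 5 → f.
Extended square: lon ⌊0.04738/0.00833333⌋ = 5; lat ⌊0.01751/0.00416667⌋ = 4.

NI42jf54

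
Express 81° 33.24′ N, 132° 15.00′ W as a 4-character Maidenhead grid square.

Add 180° to longitude and 90° to latitude: 47.75, 171.55.
Field (20°×10°, letters A–R): 47.75/20 → 2 → C, 171.55/10 → 17 → R; chars CR.
Square (2°×1°, digits 0–9): 7.75/2 → 3, 1.55/1 → 1; chars 31.

CR31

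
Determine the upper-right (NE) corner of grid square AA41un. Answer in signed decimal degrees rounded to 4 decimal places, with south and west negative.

-88.4167, -170.2500

Field A=0, A=0: +0·20° lon, +0·10° lat → SW at lon -180°, lat -90°.
Square 4, 1: +4·2° lon, +1·1° lat → SW at lon -172°, lat -89°.
Subsquare u=20, n=13: +20·0.0833333° lon, +13·0.0416667° lat → SW at lon -170.333°, lat -88.4583°.
Cell spans 0.0833333° lon × 0.0416667° lat. NE corner is SW corner plus one full cell.
latitude -88.4167, longitude -170.2500.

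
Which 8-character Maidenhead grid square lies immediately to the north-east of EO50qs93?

EO50rs04

Longitude extended square 9; +1 → 10, wraps to 0, carry into subsquare.
Longitude subsquare q = 16; +1 → 17 = r.
Latitude extended square 3; +1 → 4.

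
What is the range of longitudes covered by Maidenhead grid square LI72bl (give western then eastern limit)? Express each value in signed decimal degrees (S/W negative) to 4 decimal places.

54.0833, 54.1667

Field L=11, I=8: +11·20° lon, +8·10° lat → SW at lon 40°, lat -10°.
Square 7, 2: +7·2° lon, +2·1° lat → SW at lon 54°, lat -8°.
Subsquare b=1, l=11: +1·0.0833333° lon, +11·0.0416667° lat → SW at lon 54.0833°, lat -7.54167°.
Cell spans 0.0833333° lon × 0.0416667° lat.
west 54.0833, east 54.1667.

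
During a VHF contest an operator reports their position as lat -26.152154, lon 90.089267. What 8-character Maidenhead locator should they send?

Shift to the Maidenhead origin (180°W, 90°S): lon 270.08927, lat 63.84785.
Field (20°×10°, letters A–R): lon ⌊270.08927/20⌋ = 13 → N; lat ⌊63.84785/10⌋ = 6 → G.
Square (2°×1°, digits 0–9): lon ⌊10.08927/2⌋ = 5; lat ⌊3.84785/1⌋ = 3.
Subsquare (5′×2.5′, letters a–x): lon ⌊0.08927/0.0833333⌋ = 1 → b; lat ⌊0.84785/0.0416667⌋ = 20 → u.
Extended square (30″×15″, digits 0–9): lon ⌊0.00593/0.00833333⌋ = 0; lat ⌊0.01451/0.00416667⌋ = 3.

NG53bu03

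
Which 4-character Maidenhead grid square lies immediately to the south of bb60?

BA69

Latitude square 0; −1 → -1, wraps to 9, carry into field.
Latitude field B = 1; −1 → 0 = A.
The longitude characters are unchanged.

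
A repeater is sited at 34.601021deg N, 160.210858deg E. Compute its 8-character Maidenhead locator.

RM04co54

Offset from 180°W / 90°S: lon 340.21086°, lat 124.60102°.
Field: lon ⌊340.21086/20⌋ = 17 → R; lat ⌊124.60102/10⌋ = 12 → M.
Square: lon ⌊0.21086/2⌋ = 0; lat ⌊4.60102/1⌋ = 4.
Subsquare: lon ⌊0.21086/0.0833333⌋ = 2 → c; lat ⌊0.60102/0.0416667⌋ = 14 → o.
Extended square: lon ⌊0.04419/0.00833333⌋ = 5; lat ⌊0.01769/0.00416667⌋ = 4.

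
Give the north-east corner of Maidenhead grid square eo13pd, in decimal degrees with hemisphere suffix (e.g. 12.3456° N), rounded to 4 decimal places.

Field E=4, O=14: +4·20° lon, +14·10° lat → SW at lon -100°, lat 50°.
Square 1, 3: +1·2° lon, +3·1° lat → SW at lon -98°, lat 53°.
Subsquare p=15, d=3: +15·0.0833333° lon, +3·0.0416667° lat → SW at lon -96.75°, lat 53.125°.
Cell spans 0.0833333° lon × 0.0416667° lat. NE corner is SW corner plus one full cell.
latitude 53.1667° N, longitude 96.6667° W.

53.1667° N, 96.6667° W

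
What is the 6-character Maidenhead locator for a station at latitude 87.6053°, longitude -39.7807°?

Add 180° to longitude and 90° to latitude: 140.2193, 177.6053.
Field: lon ⌊140.2193/20⌋ = 7 → H; lat ⌊177.6053/10⌋ = 17 → R.
Square: lon ⌊0.2193/2⌋ = 0; lat ⌊7.6053/1⌋ = 7.
Subsquare: lon ⌊0.2193/0.0833333⌋ = 2 → c; lat ⌊0.6053/0.0416667⌋ = 14 → o.

HR07co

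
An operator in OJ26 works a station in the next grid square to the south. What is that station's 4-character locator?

Latitude square 6; −1 → 5.
The longitude characters are unchanged.

OJ25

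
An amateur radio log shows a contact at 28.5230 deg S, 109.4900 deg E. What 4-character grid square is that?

OG41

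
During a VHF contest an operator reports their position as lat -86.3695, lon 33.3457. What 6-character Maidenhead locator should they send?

Shift to the Maidenhead origin (180°W, 90°S): lon 213.3457, lat 3.6305.
Field: 213.3457/20 → 10 → K, 3.6305/10 → 0 → A; chars KA.
Square: 13.3457/2 → 6, 3.6305/1 → 3; chars 63.
Subsquare: 1.3457/0.0833333 → 16 → q, 0.6305/0.0416667 → 15 → p; chars qp.

KA63qp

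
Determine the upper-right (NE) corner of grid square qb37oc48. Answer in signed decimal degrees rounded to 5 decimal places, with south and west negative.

Field Q=16, B=1: +16·20° lon, +1·10° lat → SW at lon 140°, lat -80°.
Square 3, 7: +3·2° lon, +7·1° lat → SW at lon 146°, lat -73°.
Subsquare o=14, c=2: +14·0.0833333° lon, +2·0.0416667° lat → SW at lon 147.167°, lat -72.9167°.
Extended square 4, 8: +4·0.00833333° lon, +8·0.00416667° lat → SW at lon 147.2°, lat -72.8833°.
Cell spans 0.00833333° lon × 0.00416667° lat. NE corner is SW corner plus one full cell.
latitude -72.87917, longitude 147.20833.

-72.87917, 147.20833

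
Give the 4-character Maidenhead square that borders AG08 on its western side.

RG98

Longitude square 0; −1 → -1, wraps to 9, carry into field.
Longitude field A = 0; −1 → -1, wraps to 17 = R, wrapping around the antimeridian.
The latitude characters are unchanged.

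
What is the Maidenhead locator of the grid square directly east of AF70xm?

Longitude subsquare x = 23; +1 → 24, wraps to 0 = a, carry into square.
Longitude square 7; +1 → 8.
The latitude characters are unchanged.

AF80am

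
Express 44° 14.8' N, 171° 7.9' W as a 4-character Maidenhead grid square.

AN44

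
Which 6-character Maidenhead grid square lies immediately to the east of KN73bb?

KN73cb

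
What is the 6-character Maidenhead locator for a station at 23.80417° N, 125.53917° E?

PL23st

Offset from 180°W / 90°S: lon 305.5392°, lat 113.8042°.
Field: lon ⌊305.5392/20⌋ = 15 → P; lat ⌊113.8042/10⌋ = 11 → L.
Square: lon ⌊5.5392/2⌋ = 2; lat ⌊3.8042/1⌋ = 3.
Subsquare: lon ⌊1.5392/0.0833333⌋ = 18 → s; lat ⌊0.8042/0.0416667⌋ = 19 → t.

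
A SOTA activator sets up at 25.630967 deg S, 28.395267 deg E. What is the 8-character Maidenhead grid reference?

KG44ei78

Offset from 180°W / 90°S: lon 208.39527°, lat 64.36903°.
Field: 208.39527/20 → 10 → K, 64.36903/10 → 6 → G; chars KG.
Square: 8.39527/2 → 4, 4.36903/1 → 4; chars 44.
Subsquare: 0.39527/0.0833333 → 4 → e, 0.36903/0.0416667 → 8 → i; chars ei.
Extended square: 0.06193/0.00833333 → 7, 0.03570/0.00416667 → 8; chars 78.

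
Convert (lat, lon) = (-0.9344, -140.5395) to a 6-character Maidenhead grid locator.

BI99rb

Offset from 180°W / 90°S: lon 39.4605°, lat 89.0656°.
Field (20°×10°, letters A–R): 39.4605/20 → 1 → B, 89.0656/10 → 8 → I; chars BI.
Square (2°×1°, digits 0–9): 19.4605/2 → 9, 9.0656/1 → 9; chars 99.
Subsquare (5′×2.5′, letters a–x): 1.4605/0.0833333 → 17 → r, 0.0656/0.0416667 → 1 → b; chars rb.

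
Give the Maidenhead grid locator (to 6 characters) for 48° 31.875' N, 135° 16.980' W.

CN28im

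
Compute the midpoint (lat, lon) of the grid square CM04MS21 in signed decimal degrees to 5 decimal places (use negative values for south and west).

34.75625, -138.97917

Field C=2, M=12: +2·20° lon, +12·10° lat → SW at lon -140°, lat 30°.
Square 0, 4: +0·2° lon, +4·1° lat → SW at lon -140°, lat 34°.
Subsquare m=12, s=18: +12·0.0833333° lon, +18·0.0416667° lat → SW at lon -139°, lat 34.75°.
Extended square 2, 1: +2·0.00833333° lon, +1·0.00416667° lat → SW at lon -138.983°, lat 34.7542°.
Cell spans 0.00833333° lon × 0.00416667° lat. Centre is SW corner plus half of each.
latitude 34.75625, longitude -138.97917.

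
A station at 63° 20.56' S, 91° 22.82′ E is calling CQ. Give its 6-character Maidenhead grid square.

NC56qp

Offset from 180°W / 90°S: lon 271.3803°, lat 26.6573°.
Field: lon ⌊271.3803/20⌋ = 13 → N; lat ⌊26.6573/10⌋ = 2 → C.
Square: lon ⌊11.3803/2⌋ = 5; lat ⌊6.6573/1⌋ = 6.
Subsquare: lon ⌊1.3803/0.0833333⌋ = 16 → q; lat ⌊0.6573/0.0416667⌋ = 15 → p.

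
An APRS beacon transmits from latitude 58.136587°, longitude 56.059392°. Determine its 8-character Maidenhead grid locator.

LO88ad72

Offset from 180°W / 90°S: lon 236.05939°, lat 148.13659°.
Field: 236.05939/20 → 11 → L, 148.13659/10 → 14 → O; chars LO.
Square: 16.05939/2 → 8, 8.13659/1 → 8; chars 88.
Subsquare: 0.05939/0.0833333 → 0 → a, 0.13659/0.0416667 → 3 → d; chars ad.
Extended square: 0.05939/0.00833333 → 7, 0.01159/0.00416667 → 2; chars 72.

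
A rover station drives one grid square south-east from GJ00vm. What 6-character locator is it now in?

Longitude subsquare v = 21; +1 → 22 = w.
Latitude subsquare m = 12; −1 → 11 = l.

GJ00wl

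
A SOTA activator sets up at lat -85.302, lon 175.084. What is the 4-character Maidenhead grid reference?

Offset from 180°W / 90°S: lon 355.08°, lat 4.70°.
Field: lon ⌊355.08/20⌋ = 17 → R; lat ⌊4.70/10⌋ = 0 → A.
Square: lon ⌊15.08/2⌋ = 7; lat ⌊4.70/1⌋ = 4.

RA74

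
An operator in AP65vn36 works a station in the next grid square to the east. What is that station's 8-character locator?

Longitude extended square 3; +1 → 4.
The latitude characters are unchanged.

AP65vn46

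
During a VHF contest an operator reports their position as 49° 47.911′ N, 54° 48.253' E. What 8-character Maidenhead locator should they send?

LN79jt61

Shift to the Maidenhead origin (180°W, 90°S): lon 234.80422, lat 139.79852.
Field: 234.80422/20 → 11 → L, 139.79852/10 → 13 → N; chars LN.
Square: 14.80422/2 → 7, 9.79852/1 → 9; chars 79.
Subsquare: 0.80422/0.0833333 → 9 → j, 0.79852/0.0416667 → 19 → t; chars jt.
Extended square: 0.05422/0.00833333 → 6, 0.00685/0.00416667 → 1; chars 61.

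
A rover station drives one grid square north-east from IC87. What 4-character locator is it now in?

IC98

Longitude square 8; +1 → 9.
Latitude square 7; +1 → 8.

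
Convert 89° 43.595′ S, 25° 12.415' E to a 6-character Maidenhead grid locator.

Offset from 180°W / 90°S: lon 205.2069°, lat 0.2734°.
Field: lon ⌊205.2069/20⌋ = 10 → K; lat ⌊0.2734/10⌋ = 0 → A.
Square: lon ⌊5.2069/2⌋ = 2; lat ⌊0.2734/1⌋ = 0.
Subsquare: lon ⌊1.2069/0.0833333⌋ = 14 → o; lat ⌊0.2734/0.0416667⌋ = 6 → g.

KA20og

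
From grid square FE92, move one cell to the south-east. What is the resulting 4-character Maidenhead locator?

Longitude square 9; +1 → 10, wraps to 0, carry into field.
Longitude field F = 5; +1 → 6 = G.
Latitude square 2; −1 → 1.

GE01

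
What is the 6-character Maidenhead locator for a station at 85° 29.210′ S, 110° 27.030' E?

OA54fm

Offset from 180°W / 90°S: lon 290.4505°, lat 4.5132°.
Field: lon ⌊290.4505/20⌋ = 14 → O; lat ⌊4.5132/10⌋ = 0 → A.
Square: lon ⌊10.4505/2⌋ = 5; lat ⌊4.5132/1⌋ = 4.
Subsquare: lon ⌊0.4505/0.0833333⌋ = 5 → f; lat ⌊0.5132/0.0416667⌋ = 12 → m.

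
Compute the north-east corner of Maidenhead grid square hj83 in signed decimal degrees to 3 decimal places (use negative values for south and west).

4.000, -22.000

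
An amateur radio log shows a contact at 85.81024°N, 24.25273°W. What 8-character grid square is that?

HR75ut94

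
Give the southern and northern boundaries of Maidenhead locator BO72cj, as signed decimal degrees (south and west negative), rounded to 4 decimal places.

52.3750, 52.4167

Field B=1, O=14: +1·20° lon, +14·10° lat → SW at lon -160°, lat 50°.
Square 7, 2: +7·2° lon, +2·1° lat → SW at lon -146°, lat 52°.
Subsquare c=2, j=9: +2·0.0833333° lon, +9·0.0416667° lat → SW at lon -145.833°, lat 52.375°.
Cell spans 0.0833333° lon × 0.0416667° lat.
south 52.3750, north 52.4167.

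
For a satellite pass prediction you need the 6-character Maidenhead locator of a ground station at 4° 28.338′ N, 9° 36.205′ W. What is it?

IJ54el

Shift to the Maidenhead origin (180°W, 90°S): lon 170.3966, lat 94.4723.
Field (20°×10°, letters A–R): 170.3966/20 → 8 → I, 94.4723/10 → 9 → J; chars IJ.
Square (2°×1°, digits 0–9): 10.3966/2 → 5, 4.4723/1 → 4; chars 54.
Subsquare (5′×2.5′, letters a–x): 0.3966/0.0833333 → 4 → e, 0.4723/0.0416667 → 11 → l; chars el.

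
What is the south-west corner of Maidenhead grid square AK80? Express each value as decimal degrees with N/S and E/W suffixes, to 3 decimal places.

10.000° N, 164.000° W

Field A=0, K=10: +0·20° lon, +10·10° lat → SW at lon -180°, lat 10°.
Square 8, 0: +8·2° lon, +0·1° lat → SW at lon -164°, lat 10°.
latitude 10.000° N, longitude 164.000° W.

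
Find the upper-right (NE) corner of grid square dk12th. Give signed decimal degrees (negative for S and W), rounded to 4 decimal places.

12.3333, -116.3333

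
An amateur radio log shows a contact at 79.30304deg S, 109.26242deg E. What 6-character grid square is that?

OB40pq

Offset from 180°W / 90°S: lon 289.2624°, lat 10.6970°.
Field: 289.2624/20 → 14 → O, 10.6970/10 → 1 → B; chars OB.
Square: 9.2624/2 → 4, 0.6970/1 → 0; chars 40.
Subsquare: 1.2624/0.0833333 → 15 → p, 0.6970/0.0416667 → 16 → q; chars pq.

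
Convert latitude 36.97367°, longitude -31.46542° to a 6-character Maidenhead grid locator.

HM46gx

Add 180° to longitude and 90° to latitude: 148.5346, 126.9737.
Field: 148.5346/20 → 7 → H, 126.9737/10 → 12 → M; chars HM.
Square: 8.5346/2 → 4, 6.9737/1 → 6; chars 46.
Subsquare: 0.5346/0.0833333 → 6 → g, 0.9737/0.0416667 → 23 → x; chars gx.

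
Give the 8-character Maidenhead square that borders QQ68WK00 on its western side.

QQ68vk90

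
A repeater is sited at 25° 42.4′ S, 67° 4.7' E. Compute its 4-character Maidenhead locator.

Add 180° to longitude and 90° to latitude: 247.08, 64.29.
Field: lon ⌊247.08/20⌋ = 12 → M; lat ⌊64.29/10⌋ = 6 → G.
Square: lon ⌊7.08/2⌋ = 3; lat ⌊4.29/1⌋ = 4.

MG34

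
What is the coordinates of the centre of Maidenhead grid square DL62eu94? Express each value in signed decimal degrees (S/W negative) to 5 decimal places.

Field D=3, L=11: +3·20° lon, +11·10° lat → SW at lon -120°, lat 20°.
Square 6, 2: +6·2° lon, +2·1° lat → SW at lon -108°, lat 22°.
Subsquare e=4, u=20: +4·0.0833333° lon, +20·0.0416667° lat → SW at lon -107.667°, lat 22.8333°.
Extended square 9, 4: +9·0.00833333° lon, +4·0.00416667° lat → SW at lon -107.592°, lat 22.85°.
Cell spans 0.00833333° lon × 0.00416667° lat. Centre is SW corner plus half of each.
latitude 22.85208, longitude -107.58750.

22.85208, -107.58750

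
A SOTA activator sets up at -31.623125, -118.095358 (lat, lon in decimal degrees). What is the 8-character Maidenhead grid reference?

DF08wj80

Shift to the Maidenhead origin (180°W, 90°S): lon 61.90464, lat 58.37687.
Field: lon ⌊61.90464/20⌋ = 3 → D; lat ⌊58.37687/10⌋ = 5 → F.
Square: lon ⌊1.90464/2⌋ = 0; lat ⌊8.37687/1⌋ = 8.
Subsquare: lon ⌊1.90464/0.0833333⌋ = 22 → w; lat ⌊0.37687/0.0416667⌋ = 9 → j.
Extended square: lon ⌊0.07131/0.00833333⌋ = 8; lat ⌊0.00187/0.00416667⌋ = 0.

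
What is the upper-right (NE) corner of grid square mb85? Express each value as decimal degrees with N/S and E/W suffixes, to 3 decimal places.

74.000° S, 78.000° E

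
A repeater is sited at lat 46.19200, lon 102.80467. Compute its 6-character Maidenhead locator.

Add 180° to longitude and 90° to latitude: 282.8047, 136.1920.
Field: 282.8047/20 → 14 → O, 136.1920/10 → 13 → N; chars ON.
Square: 2.8047/2 → 1, 6.1920/1 → 6; chars 16.
Subsquare: 0.8047/0.0833333 → 9 → j, 0.1920/0.0416667 → 4 → e; chars je.

ON16je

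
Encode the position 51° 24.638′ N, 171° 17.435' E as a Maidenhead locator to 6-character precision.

RO51pj

Add 180° to longitude and 90° to latitude: 351.2906, 141.4106.
Field: lon ⌊351.2906/20⌋ = 17 → R; lat ⌊141.4106/10⌋ = 14 → O.
Square: lon ⌊11.2906/2⌋ = 5; lat ⌊1.4106/1⌋ = 1.
Subsquare: lon ⌊1.2906/0.0833333⌋ = 15 → p; lat ⌊0.4106/0.0416667⌋ = 9 → j.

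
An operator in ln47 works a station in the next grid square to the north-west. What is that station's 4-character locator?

LN38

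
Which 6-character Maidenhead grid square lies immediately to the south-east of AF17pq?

AF17qp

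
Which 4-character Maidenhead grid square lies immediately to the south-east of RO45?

Longitude square 4; +1 → 5.
Latitude square 5; −1 → 4.

RO54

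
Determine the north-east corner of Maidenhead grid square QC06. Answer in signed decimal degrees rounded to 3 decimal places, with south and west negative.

Field Q=16, C=2: +16·20° lon, +2·10° lat → SW at lon 140°, lat -70°.
Square 0, 6: +0·2° lon, +6·1° lat → SW at lon 140°, lat -64°.
Cell spans 2° lon × 1° lat. NE corner is SW corner plus one full cell.
latitude -63.000, longitude 142.000.

-63.000, 142.000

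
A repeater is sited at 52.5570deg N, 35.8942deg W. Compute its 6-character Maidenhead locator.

Offset from 180°W / 90°S: lon 144.1058°, lat 142.5570°.
Field: lon ⌊144.1058/20⌋ = 7 → H; lat ⌊142.5570/10⌋ = 14 → O.
Square: lon ⌊4.1058/2⌋ = 2; lat ⌊2.5570/1⌋ = 2.
Subsquare: lon ⌊0.1058/0.0833333⌋ = 1 → b; lat ⌊0.5570/0.0416667⌋ = 13 → n.

HO22bn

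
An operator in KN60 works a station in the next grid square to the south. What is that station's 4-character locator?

KM69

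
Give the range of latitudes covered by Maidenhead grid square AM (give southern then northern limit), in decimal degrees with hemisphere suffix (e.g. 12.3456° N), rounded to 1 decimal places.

Field A=0, M=12: +0·20° lon, +12·10° lat → SW at lon -180°, lat 30°.
Cell spans 20° lon × 10° lat.
south 30.0° N, north 40.0° N.

30.0° N, 40.0° N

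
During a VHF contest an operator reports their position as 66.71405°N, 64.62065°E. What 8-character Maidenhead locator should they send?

Offset from 180°W / 90°S: lon 244.62065°, lat 156.71405°.
Field: 244.62065/20 → 12 → M, 156.71405/10 → 15 → P; chars MP.
Square: 4.62065/2 → 2, 6.71405/1 → 6; chars 26.
Subsquare: 0.62065/0.0833333 → 7 → h, 0.71405/0.0416667 → 17 → r; chars hr.
Extended square: 0.03732/0.00833333 → 4, 0.00572/0.00416667 → 1; chars 41.

MP26hr41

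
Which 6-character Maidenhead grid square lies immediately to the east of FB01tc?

FB01uc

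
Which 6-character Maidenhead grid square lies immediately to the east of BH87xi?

BH97ai

Longitude subsquare x = 23; +1 → 24, wraps to 0 = a, carry into square.
Longitude square 8; +1 → 9.
The latitude characters are unchanged.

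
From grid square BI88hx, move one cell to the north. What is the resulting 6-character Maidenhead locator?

Latitude subsquare x = 23; +1 → 24, wraps to 0 = a, carry into square.
Latitude square 8; +1 → 9.
The longitude characters are unchanged.

BI89ha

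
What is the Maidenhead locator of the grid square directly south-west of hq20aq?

HQ10xp

Longitude subsquare a = 0; −1 → -1, wraps to 23 = x, carry into square.
Longitude square 2; −1 → 1.
Latitude subsquare q = 16; −1 → 15 = p.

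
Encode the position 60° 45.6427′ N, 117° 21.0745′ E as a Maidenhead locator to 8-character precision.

OP80qs22

Shift to the Maidenhead origin (180°W, 90°S): lon 297.35124, lat 150.76071.
Field (20°×10°, letters A–R): 297.35124/20 → 14 → O, 150.76071/10 → 15 → P; chars OP.
Square (2°×1°, digits 0–9): 17.35124/2 → 8, 0.76071/1 → 0; chars 80.
Subsquare (5′×2.5′, letters a–x): 1.35124/0.0833333 → 16 → q, 0.76071/0.0416667 → 18 → s; chars qs.
Extended square (30″×15″, digits 0–9): 0.01791/0.00833333 → 2, 0.01071/0.00416667 → 2; chars 22.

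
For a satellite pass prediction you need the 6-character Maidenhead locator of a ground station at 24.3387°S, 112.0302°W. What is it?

Add 180° to longitude and 90° to latitude: 67.9698, 65.6613.
Field (20°×10°, letters A–R): lon ⌊67.9698/20⌋ = 3 → D; lat ⌊65.6613/10⌋ = 6 → G.
Square (2°×1°, digits 0–9): lon ⌊7.9698/2⌋ = 3; lat ⌊5.6613/1⌋ = 5.
Subsquare (5′×2.5′, letters a–x): lon ⌊1.9698/0.0833333⌋ = 23 → x; lat ⌊0.6613/0.0416667⌋ = 15 → p.

DG35xp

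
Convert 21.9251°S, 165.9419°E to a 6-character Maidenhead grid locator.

RG28xb

Offset from 180°W / 90°S: lon 345.9419°, lat 68.0749°.
Field: 345.9419/20 → 17 → R, 68.0749/10 → 6 → G; chars RG.
Square: 5.9419/2 → 2, 8.0749/1 → 8; chars 28.
Subsquare: 1.9419/0.0833333 → 23 → x, 0.0749/0.0416667 → 1 → b; chars xb.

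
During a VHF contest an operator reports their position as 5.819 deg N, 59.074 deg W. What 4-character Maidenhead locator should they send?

GJ05

Shift to the Maidenhead origin (180°W, 90°S): lon 120.93, lat 95.82.
Field: lon ⌊120.93/20⌋ = 6 → G; lat ⌊95.82/10⌋ = 9 → J.
Square: lon ⌊0.93/2⌋ = 0; lat ⌊5.82/1⌋ = 5.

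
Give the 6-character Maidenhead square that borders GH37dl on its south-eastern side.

Longitude subsquare d = 3; +1 → 4 = e.
Latitude subsquare l = 11; −1 → 10 = k.

GH37ek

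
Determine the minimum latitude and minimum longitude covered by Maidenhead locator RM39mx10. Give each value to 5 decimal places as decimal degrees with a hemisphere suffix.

39.95833° N, 167.00833° E

Field R=17, M=12: +17·20° lon, +12·10° lat → SW at lon 160°, lat 30°.
Square 3, 9: +3·2° lon, +9·1° lat → SW at lon 166°, lat 39°.
Subsquare m=12, x=23: +12·0.0833333° lon, +23·0.0416667° lat → SW at lon 167°, lat 39.9583°.
Extended square 1, 0: +1·0.00833333° lon, +0·0.00416667° lat → SW at lon 167.008°, lat 39.9583°.
latitude 39.95833° N, longitude 167.00833° E.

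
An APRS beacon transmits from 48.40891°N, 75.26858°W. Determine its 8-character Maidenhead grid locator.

FN28ij78

Shift to the Maidenhead origin (180°W, 90°S): lon 104.73142, lat 138.40891.
Field: lon ⌊104.73142/20⌋ = 5 → F; lat ⌊138.40891/10⌋ = 13 → N.
Square: lon ⌊4.73142/2⌋ = 2; lat ⌊8.40891/1⌋ = 8.
Subsquare: lon ⌊0.73142/0.0833333⌋ = 8 → i; lat ⌊0.40891/0.0416667⌋ = 9 → j.
Extended square: lon ⌊0.06475/0.00833333⌋ = 7; lat ⌊0.03391/0.00416667⌋ = 8.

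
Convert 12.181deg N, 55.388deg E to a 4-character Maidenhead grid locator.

LK72

Add 180° to longitude and 90° to latitude: 235.39, 102.18.
Field: lon ⌊235.39/20⌋ = 11 → L; lat ⌊102.18/10⌋ = 10 → K.
Square: lon ⌊15.39/2⌋ = 7; lat ⌊2.18/1⌋ = 2.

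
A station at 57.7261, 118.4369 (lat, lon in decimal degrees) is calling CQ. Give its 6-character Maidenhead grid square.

OO97fr

Offset from 180°W / 90°S: lon 298.4369°, lat 147.7261°.
Field: lon ⌊298.4369/20⌋ = 14 → O; lat ⌊147.7261/10⌋ = 14 → O.
Square: lon ⌊18.4369/2⌋ = 9; lat ⌊7.7261/1⌋ = 7.
Subsquare: lon ⌊0.4369/0.0833333⌋ = 5 → f; lat ⌊0.7261/0.0416667⌋ = 17 → r.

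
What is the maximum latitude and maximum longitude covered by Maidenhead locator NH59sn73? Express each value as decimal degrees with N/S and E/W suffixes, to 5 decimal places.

Field N=13, H=7: +13·20° lon, +7·10° lat → SW at lon 80°, lat -20°.
Square 5, 9: +5·2° lon, +9·1° lat → SW at lon 90°, lat -11°.
Subsquare s=18, n=13: +18·0.0833333° lon, +13·0.0416667° lat → SW at lon 91.5°, lat -10.4583°.
Extended square 7, 3: +7·0.00833333° lon, +3·0.00416667° lat → SW at lon 91.5583°, lat -10.4458°.
Cell spans 0.00833333° lon × 0.00416667° lat. NE corner is SW corner plus one full cell.
latitude 10.44167° S, longitude 91.56667° E.

10.44167° S, 91.56667° E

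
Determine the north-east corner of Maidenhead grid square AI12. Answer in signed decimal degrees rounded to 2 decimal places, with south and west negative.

-7.00, -176.00

Field A=0, I=8: +0·20° lon, +8·10° lat → SW at lon -180°, lat -10°.
Square 1, 2: +1·2° lon, +2·1° lat → SW at lon -178°, lat -8°.
Cell spans 2° lon × 1° lat. NE corner is SW corner plus one full cell.
latitude -7.00, longitude -176.00.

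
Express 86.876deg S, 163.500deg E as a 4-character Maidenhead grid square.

RA13

Offset from 180°W / 90°S: lon 343.50°, lat 3.12°.
Field: 343.50/20 → 17 → R, 3.12/10 → 0 → A; chars RA.
Square: 3.50/2 → 1, 3.12/1 → 3; chars 13.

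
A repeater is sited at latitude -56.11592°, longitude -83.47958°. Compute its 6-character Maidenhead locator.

Shift to the Maidenhead origin (180°W, 90°S): lon 96.5204, lat 33.8841.
Field: lon ⌊96.5204/20⌋ = 4 → E; lat ⌊33.8841/10⌋ = 3 → D.
Square: lon ⌊16.5204/2⌋ = 8; lat ⌊3.8841/1⌋ = 3.
Subsquare: lon ⌊0.5204/0.0833333⌋ = 6 → g; lat ⌊0.8841/0.0416667⌋ = 21 → v.

ED83gv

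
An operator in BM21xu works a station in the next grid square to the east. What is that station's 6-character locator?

Longitude subsquare x = 23; +1 → 24, wraps to 0 = a, carry into square.
Longitude square 2; +1 → 3.
The latitude characters are unchanged.

BM31au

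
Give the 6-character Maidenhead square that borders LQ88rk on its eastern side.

LQ88sk

Longitude subsquare r = 17; +1 → 18 = s.
The latitude characters are unchanged.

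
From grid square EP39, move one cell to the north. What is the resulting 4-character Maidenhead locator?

Latitude square 9; +1 → 10, wraps to 0, carry into field.
Latitude field P = 15; +1 → 16 = Q.
The longitude characters are unchanged.

EQ30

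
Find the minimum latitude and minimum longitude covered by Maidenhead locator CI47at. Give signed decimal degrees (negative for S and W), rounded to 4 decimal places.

Field C=2, I=8: +2·20° lon, +8·10° lat → SW at lon -140°, lat -10°.
Square 4, 7: +4·2° lon, +7·1° lat → SW at lon -132°, lat -3°.
Subsquare a=0, t=19: +0·0.0833333° lon, +19·0.0416667° lat → SW at lon -132°, lat -2.20833°.
latitude -2.2083, longitude -132.0000.

-2.2083, -132.0000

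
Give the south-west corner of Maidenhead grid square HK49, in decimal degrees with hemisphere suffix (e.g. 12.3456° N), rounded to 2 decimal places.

19.00° N, 32.00° W

Field H=7, K=10: +7·20° lon, +10·10° lat → SW at lon -40°, lat 10°.
Square 4, 9: +4·2° lon, +9·1° lat → SW at lon -32°, lat 19°.
latitude 19.00° N, longitude 32.00° W.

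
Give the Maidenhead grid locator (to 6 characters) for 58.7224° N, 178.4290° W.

AO08sr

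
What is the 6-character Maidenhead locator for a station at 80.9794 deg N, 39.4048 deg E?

Shift to the Maidenhead origin (180°W, 90°S): lon 219.4048, lat 170.9794.
Field: 219.4048/20 → 10 → K, 170.9794/10 → 17 → R; chars KR.
Square: 19.4048/2 → 9, 0.9794/1 → 0; chars 90.
Subsquare: 1.4048/0.0833333 → 16 → q, 0.9794/0.0416667 → 23 → x; chars qx.

KR90qx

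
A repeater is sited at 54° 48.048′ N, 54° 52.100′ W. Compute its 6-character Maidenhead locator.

GO24nt

Offset from 180°W / 90°S: lon 125.1317°, lat 144.8008°.
Field: 125.1317/20 → 6 → G, 144.8008/10 → 14 → O; chars GO.
Square: 5.1317/2 → 2, 4.8008/1 → 4; chars 24.
Subsquare: 1.1317/0.0833333 → 13 → n, 0.8008/0.0416667 → 19 → t; chars nt.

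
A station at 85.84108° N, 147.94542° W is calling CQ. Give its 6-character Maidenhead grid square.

Offset from 180°W / 90°S: lon 32.0546°, lat 175.8411°.
Field (20°×10°, letters A–R): lon ⌊32.0546/20⌋ = 1 → B; lat ⌊175.8411/10⌋ = 17 → R.
Square (2°×1°, digits 0–9): lon ⌊12.0546/2⌋ = 6; lat ⌊5.8411/1⌋ = 5.
Subsquare (5′×2.5′, letters a–x): lon ⌊0.0546/0.0833333⌋ = 0 → a; lat ⌊0.8411/0.0416667⌋ = 20 → u.

BR65au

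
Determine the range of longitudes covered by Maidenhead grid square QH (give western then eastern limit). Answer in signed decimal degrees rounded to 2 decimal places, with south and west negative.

140.00, 160.00

Field Q=16, H=7: +16·20° lon, +7·10° lat → SW at lon 140°, lat -20°.
Cell spans 20° lon × 10° lat.
west 140.00, east 160.00.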